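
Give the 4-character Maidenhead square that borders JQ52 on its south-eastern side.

JQ61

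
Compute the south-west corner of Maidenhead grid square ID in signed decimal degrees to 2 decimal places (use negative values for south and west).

Field I=8, D=3: +8·20° lon, +3·10° lat → SW at lon -20°, lat -60°.
latitude -60.00, longitude -20.00.

-60.00, -20.00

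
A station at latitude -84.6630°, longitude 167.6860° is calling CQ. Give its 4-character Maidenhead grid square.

Add 180° to longitude and 90° to latitude: 347.69, 5.34.
Field (20°×10°, letters A–R): 347.69/20 → 17 → R, 5.34/10 → 0 → A; chars RA.
Square (2°×1°, digits 0–9): 7.69/2 → 3, 5.34/1 → 5; chars 35.

RA35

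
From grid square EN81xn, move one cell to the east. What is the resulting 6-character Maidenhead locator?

EN91an

Longitude subsquare x = 23; +1 → 24, wraps to 0 = a, carry into square.
Longitude square 8; +1 → 9.
The latitude characters are unchanged.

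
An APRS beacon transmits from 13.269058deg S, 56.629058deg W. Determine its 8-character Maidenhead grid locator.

GH16qr45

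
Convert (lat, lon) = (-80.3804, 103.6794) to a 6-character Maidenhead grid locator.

Offset from 180°W / 90°S: lon 283.6794°, lat 9.6196°.
Field (20°×10°, letters A–R): 283.6794/20 → 14 → O, 9.6196/10 → 0 → A; chars OA.
Square (2°×1°, digits 0–9): 3.6794/2 → 1, 9.6196/1 → 9; chars 19.
Subsquare (5′×2.5′, letters a–x): 1.6794/0.0833333 → 20 → u, 0.6196/0.0416667 → 14 → o; chars uo.

OA19uo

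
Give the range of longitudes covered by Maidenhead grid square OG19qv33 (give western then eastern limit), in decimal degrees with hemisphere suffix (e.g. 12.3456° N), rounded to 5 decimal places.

103.35833° E, 103.36667° E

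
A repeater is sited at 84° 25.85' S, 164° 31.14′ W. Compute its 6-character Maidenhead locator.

AA75rn

Offset from 180°W / 90°S: lon 15.4810°, lat 5.5692°.
Field: lon ⌊15.4810/20⌋ = 0 → A; lat ⌊5.5692/10⌋ = 0 → A.
Square: lon ⌊15.4810/2⌋ = 7; lat ⌊5.5692/1⌋ = 5.
Subsquare: lon ⌊1.4810/0.0833333⌋ = 17 → r; lat ⌊0.5692/0.0416667⌋ = 13 → n.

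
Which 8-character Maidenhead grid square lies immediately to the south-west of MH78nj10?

Longitude extended square 1; −1 → 0.
Latitude extended square 0; −1 → -1, wraps to 9, carry into subsquare.
Latitude subsquare j = 9; −1 → 8 = i.

MH78ni09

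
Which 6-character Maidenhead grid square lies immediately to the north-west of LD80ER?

LD80ds

Longitude subsquare e = 4; −1 → 3 = d.
Latitude subsquare r = 17; +1 → 18 = s.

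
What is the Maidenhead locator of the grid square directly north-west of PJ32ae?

PJ22xf

Longitude subsquare a = 0; −1 → -1, wraps to 23 = x, carry into square.
Longitude square 3; −1 → 2.
Latitude subsquare e = 4; +1 → 5 = f.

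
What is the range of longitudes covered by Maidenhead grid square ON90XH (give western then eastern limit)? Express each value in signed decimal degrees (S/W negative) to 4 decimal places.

Field O=14, N=13: +14·20° lon, +13·10° lat → SW at lon 100°, lat 40°.
Square 9, 0: +9·2° lon, +0·1° lat → SW at lon 118°, lat 40°.
Subsquare x=23, h=7: +23·0.0833333° lon, +7·0.0416667° lat → SW at lon 119.917°, lat 40.2917°.
Cell spans 0.0833333° lon × 0.0416667° lat.
west 119.9167, east 120.0000.

119.9167, 120.0000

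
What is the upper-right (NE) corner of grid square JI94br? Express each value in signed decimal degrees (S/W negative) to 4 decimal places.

-5.2500, 18.1667

Field J=9, I=8: +9·20° lon, +8·10° lat → SW at lon 0°, lat -10°.
Square 9, 4: +9·2° lon, +4·1° lat → SW at lon 18°, lat -6°.
Subsquare b=1, r=17: +1·0.0833333° lon, +17·0.0416667° lat → SW at lon 18.0833°, lat -5.29167°.
Cell spans 0.0833333° lon × 0.0416667° lat. NE corner is SW corner plus one full cell.
latitude -5.2500, longitude 18.1667.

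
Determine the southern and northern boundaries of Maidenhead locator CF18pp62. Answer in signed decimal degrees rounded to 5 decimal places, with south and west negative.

-31.36667, -31.36250

Field C=2, F=5: +2·20° lon, +5·10° lat → SW at lon -140°, lat -40°.
Square 1, 8: +1·2° lon, +8·1° lat → SW at lon -138°, lat -32°.
Subsquare p=15, p=15: +15·0.0833333° lon, +15·0.0416667° lat → SW at lon -136.75°, lat -31.375°.
Extended square 6, 2: +6·0.00833333° lon, +2·0.00416667° lat → SW at lon -136.7°, lat -31.3667°.
Cell spans 0.00833333° lon × 0.00416667° lat.
south -31.36667, north -31.36250.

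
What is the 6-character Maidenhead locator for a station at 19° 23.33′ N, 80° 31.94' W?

EK99rj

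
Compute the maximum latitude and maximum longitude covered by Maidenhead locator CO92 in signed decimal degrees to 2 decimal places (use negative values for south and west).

Field C=2, O=14: +2·20° lon, +14·10° lat → SW at lon -140°, lat 50°.
Square 9, 2: +9·2° lon, +2·1° lat → SW at lon -122°, lat 52°.
Cell spans 2° lon × 1° lat. NE corner is SW corner plus one full cell.
latitude 53.00, longitude -120.00.

53.00, -120.00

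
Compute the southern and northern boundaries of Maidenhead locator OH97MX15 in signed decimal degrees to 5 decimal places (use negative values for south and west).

Field O=14, H=7: +14·20° lon, +7·10° lat → SW at lon 100°, lat -20°.
Square 9, 7: +9·2° lon, +7·1° lat → SW at lon 118°, lat -13°.
Subsquare m=12, x=23: +12·0.0833333° lon, +23·0.0416667° lat → SW at lon 119°, lat -12.0417°.
Extended square 1, 5: +1·0.00833333° lon, +5·0.00416667° lat → SW at lon 119.008°, lat -12.0208°.
Cell spans 0.00833333° lon × 0.00416667° lat.
south -12.02083, north -12.01667.

-12.02083, -12.01667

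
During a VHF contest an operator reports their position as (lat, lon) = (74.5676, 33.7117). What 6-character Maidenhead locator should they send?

KQ64un

Shift to the Maidenhead origin (180°W, 90°S): lon 213.7117, lat 164.5676.
Field: 213.7117/20 → 10 → K, 164.5676/10 → 16 → Q; chars KQ.
Square: 13.7117/2 → 6, 4.5676/1 → 4; chars 64.
Subsquare: 1.7117/0.0833333 → 20 → u, 0.5676/0.0416667 → 13 → n; chars un.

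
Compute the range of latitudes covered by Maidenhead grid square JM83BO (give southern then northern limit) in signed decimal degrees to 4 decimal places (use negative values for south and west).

33.5833, 33.6250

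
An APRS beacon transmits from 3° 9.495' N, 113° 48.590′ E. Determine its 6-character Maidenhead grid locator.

Add 180° to longitude and 90° to latitude: 293.8098, 93.1582.
Field (20°×10°, letters A–R): lon ⌊293.8098/20⌋ = 14 → O; lat ⌊93.1582/10⌋ = 9 → J.
Square (2°×1°, digits 0–9): lon ⌊13.8098/2⌋ = 6; lat ⌊3.1582/1⌋ = 3.
Subsquare (5′×2.5′, letters a–x): lon ⌊1.8098/0.0833333⌋ = 21 → v; lat ⌊0.1582/0.0416667⌋ = 3 → d.

OJ63vd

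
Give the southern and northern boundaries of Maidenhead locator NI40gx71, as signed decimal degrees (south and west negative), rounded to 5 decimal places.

Field N=13, I=8: +13·20° lon, +8·10° lat → SW at lon 80°, lat -10°.
Square 4, 0: +4·2° lon, +0·1° lat → SW at lon 88°, lat -10°.
Subsquare g=6, x=23: +6·0.0833333° lon, +23·0.0416667° lat → SW at lon 88.5°, lat -9.04167°.
Extended square 7, 1: +7·0.00833333° lon, +1·0.00416667° lat → SW at lon 88.5583°, lat -9.0375°.
Cell spans 0.00833333° lon × 0.00416667° lat.
south -9.03750, north -9.03333.

-9.03750, -9.03333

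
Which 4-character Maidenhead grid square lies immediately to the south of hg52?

HG51

Latitude square 2; −1 → 1.
The longitude characters are unchanged.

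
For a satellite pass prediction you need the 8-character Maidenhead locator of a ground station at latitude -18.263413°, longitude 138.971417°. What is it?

PH91lr66

Offset from 180°W / 90°S: lon 318.97142°, lat 71.73659°.
Field (20°×10°, letters A–R): lon ⌊318.97142/20⌋ = 15 → P; lat ⌊71.73659/10⌋ = 7 → H.
Square (2°×1°, digits 0–9): lon ⌊18.97142/2⌋ = 9; lat ⌊1.73659/1⌋ = 1.
Subsquare (5′×2.5′, letters a–x): lon ⌊0.97142/0.0833333⌋ = 11 → l; lat ⌊0.73659/0.0416667⌋ = 17 → r.
Extended square (30″×15″, digits 0–9): lon ⌊0.05475/0.00833333⌋ = 6; lat ⌊0.02825/0.00416667⌋ = 6.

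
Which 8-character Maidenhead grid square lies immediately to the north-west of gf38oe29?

GF38of10

Longitude extended square 2; −1 → 1.
Latitude extended square 9; +1 → 10, wraps to 0, carry into subsquare.
Latitude subsquare e = 4; +1 → 5 = f.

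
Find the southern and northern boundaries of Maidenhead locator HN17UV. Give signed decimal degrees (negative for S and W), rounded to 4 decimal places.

47.8750, 47.9167

Field H=7, N=13: +7·20° lon, +13·10° lat → SW at lon -40°, lat 40°.
Square 1, 7: +1·2° lon, +7·1° lat → SW at lon -38°, lat 47°.
Subsquare u=20, v=21: +20·0.0833333° lon, +21·0.0416667° lat → SW at lon -36.3333°, lat 47.875°.
Cell spans 0.0833333° lon × 0.0416667° lat.
south 47.8750, north 47.9167.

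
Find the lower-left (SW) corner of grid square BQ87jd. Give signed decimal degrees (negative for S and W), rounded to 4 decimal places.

Field B=1, Q=16: +1·20° lon, +16·10° lat → SW at lon -160°, lat 70°.
Square 8, 7: +8·2° lon, +7·1° lat → SW at lon -144°, lat 77°.
Subsquare j=9, d=3: +9·0.0833333° lon, +3·0.0416667° lat → SW at lon -143.25°, lat 77.125°.
latitude 77.1250, longitude -143.2500.

77.1250, -143.2500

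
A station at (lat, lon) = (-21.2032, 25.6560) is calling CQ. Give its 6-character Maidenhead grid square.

KG28tt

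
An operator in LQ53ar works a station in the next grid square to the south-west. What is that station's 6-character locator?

LQ43xq

Longitude subsquare a = 0; −1 → -1, wraps to 23 = x, carry into square.
Longitude square 5; −1 → 4.
Latitude subsquare r = 17; −1 → 16 = q.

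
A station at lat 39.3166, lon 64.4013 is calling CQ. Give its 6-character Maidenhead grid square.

MM29eh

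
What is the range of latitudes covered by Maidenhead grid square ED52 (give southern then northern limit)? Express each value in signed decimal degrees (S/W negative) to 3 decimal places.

-58.000, -57.000

Field E=4, D=3: +4·20° lon, +3·10° lat → SW at lon -100°, lat -60°.
Square 5, 2: +5·2° lon, +2·1° lat → SW at lon -90°, lat -58°.
Cell spans 2° lon × 1° lat.
south -58.000, north -57.000.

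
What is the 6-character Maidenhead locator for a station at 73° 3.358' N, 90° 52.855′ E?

NQ53kb

Add 180° to longitude and 90° to latitude: 270.8809, 163.0560.
Field: 270.8809/20 → 13 → N, 163.0560/10 → 16 → Q; chars NQ.
Square: 10.8809/2 → 5, 3.0560/1 → 3; chars 53.
Subsquare: 0.8809/0.0833333 → 10 → k, 0.0560/0.0416667 → 1 → b; chars kb.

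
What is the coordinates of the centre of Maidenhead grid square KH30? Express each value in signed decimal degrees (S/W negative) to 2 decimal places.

-19.50, 27.00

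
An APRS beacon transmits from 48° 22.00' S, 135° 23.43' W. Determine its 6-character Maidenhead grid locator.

CE21hp

Shift to the Maidenhead origin (180°W, 90°S): lon 44.6095, lat 41.6333.
Field (20°×10°, letters A–R): 44.6095/20 → 2 → C, 41.6333/10 → 4 → E; chars CE.
Square (2°×1°, digits 0–9): 4.6095/2 → 2, 1.6333/1 → 1; chars 21.
Subsquare (5′×2.5′, letters a–x): 0.6095/0.0833333 → 7 → h, 0.6333/0.0416667 → 15 → p; chars hp.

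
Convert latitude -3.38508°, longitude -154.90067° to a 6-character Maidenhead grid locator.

BI26no

Offset from 180°W / 90°S: lon 25.0993°, lat 86.6149°.
Field (20°×10°, letters A–R): 25.0993/20 → 1 → B, 86.6149/10 → 8 → I; chars BI.
Square (2°×1°, digits 0–9): 5.0993/2 → 2, 6.6149/1 → 6; chars 26.
Subsquare (5′×2.5′, letters a–x): 1.0993/0.0833333 → 13 → n, 0.6149/0.0416667 → 14 → o; chars no.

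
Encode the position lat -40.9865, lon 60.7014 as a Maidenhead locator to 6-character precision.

ME09ia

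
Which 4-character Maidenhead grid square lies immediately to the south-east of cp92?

Longitude square 9; +1 → 10, wraps to 0, carry into field.
Longitude field C = 2; +1 → 3 = D.
Latitude square 2; −1 → 1.

DP01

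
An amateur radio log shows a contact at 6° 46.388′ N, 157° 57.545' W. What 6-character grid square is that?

Shift to the Maidenhead origin (180°W, 90°S): lon 22.0409, lat 96.7731.
Field: lon ⌊22.0409/20⌋ = 1 → B; lat ⌊96.7731/10⌋ = 9 → J.
Square: lon ⌊2.0409/2⌋ = 1; lat ⌊6.7731/1⌋ = 6.
Subsquare: lon ⌊0.0409/0.0833333⌋ = 0 → a; lat ⌊0.7731/0.0416667⌋ = 18 → s.

BJ16as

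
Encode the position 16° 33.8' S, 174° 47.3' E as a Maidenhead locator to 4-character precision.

RH73

Add 180° to longitude and 90° to latitude: 354.79, 73.44.
Field (20°×10°, letters A–R): lon ⌊354.79/20⌋ = 17 → R; lat ⌊73.44/10⌋ = 7 → H.
Square (2°×1°, digits 0–9): lon ⌊14.79/2⌋ = 7; lat ⌊3.44/1⌋ = 3.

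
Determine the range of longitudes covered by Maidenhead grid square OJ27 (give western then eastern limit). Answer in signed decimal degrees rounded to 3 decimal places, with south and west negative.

104.000, 106.000

Field O=14, J=9: +14·20° lon, +9·10° lat → SW at lon 100°, lat 0°.
Square 2, 7: +2·2° lon, +7·1° lat → SW at lon 104°, lat 7°.
Cell spans 2° lon × 1° lat.
west 104.000, east 106.000.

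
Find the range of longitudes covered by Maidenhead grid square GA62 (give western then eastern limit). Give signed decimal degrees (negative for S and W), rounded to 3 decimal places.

-48.000, -46.000

Field G=6, A=0: +6·20° lon, +0·10° lat → SW at lon -60°, lat -90°.
Square 6, 2: +6·2° lon, +2·1° lat → SW at lon -48°, lat -88°.
Cell spans 2° lon × 1° lat.
west -48.000, east -46.000.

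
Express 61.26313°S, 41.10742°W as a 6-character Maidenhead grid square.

Shift to the Maidenhead origin (180°W, 90°S): lon 138.8926, lat 28.7369.
Field: 138.8926/20 → 6 → G, 28.7369/10 → 2 → C; chars GC.
Square: 18.8926/2 → 9, 8.7369/1 → 8; chars 98.
Subsquare: 0.8926/0.0833333 → 10 → k, 0.7369/0.0416667 → 17 → r; chars kr.

GC98kr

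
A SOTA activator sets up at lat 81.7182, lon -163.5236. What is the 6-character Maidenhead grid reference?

AR81fr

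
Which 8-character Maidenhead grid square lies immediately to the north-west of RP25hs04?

RP25gs95

Longitude extended square 0; −1 → -1, wraps to 9, carry into subsquare.
Longitude subsquare h = 7; −1 → 6 = g.
Latitude extended square 4; +1 → 5.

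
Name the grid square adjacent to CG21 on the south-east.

CG30

Longitude square 2; +1 → 3.
Latitude square 1; −1 → 0.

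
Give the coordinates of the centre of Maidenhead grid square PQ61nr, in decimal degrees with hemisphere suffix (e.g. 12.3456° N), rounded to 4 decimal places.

71.7292° N, 133.1250° E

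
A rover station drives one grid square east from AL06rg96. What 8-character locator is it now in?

Longitude extended square 9; +1 → 10, wraps to 0, carry into subsquare.
Longitude subsquare r = 17; +1 → 18 = s.
The latitude characters are unchanged.

AL06sg06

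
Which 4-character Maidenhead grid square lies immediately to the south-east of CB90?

DA09

Longitude square 9; +1 → 10, wraps to 0, carry into field.
Longitude field C = 2; +1 → 3 = D.
Latitude square 0; −1 → -1, wraps to 9, carry into field.
Latitude field B = 1; −1 → 0 = A.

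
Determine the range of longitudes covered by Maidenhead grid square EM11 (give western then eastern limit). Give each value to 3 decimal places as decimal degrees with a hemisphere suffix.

Field E=4, M=12: +4·20° lon, +12·10° lat → SW at lon -100°, lat 30°.
Square 1, 1: +1·2° lon, +1·1° lat → SW at lon -98°, lat 31°.
Cell spans 2° lon × 1° lat.
west 98.000° W, east 96.000° W.

98.000° W, 96.000° W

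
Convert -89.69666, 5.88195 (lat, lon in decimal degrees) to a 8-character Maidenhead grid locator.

JA20wh52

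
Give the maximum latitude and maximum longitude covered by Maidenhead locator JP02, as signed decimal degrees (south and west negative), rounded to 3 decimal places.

63.000, 2.000

Field J=9, P=15: +9·20° lon, +15·10° lat → SW at lon 0°, lat 60°.
Square 0, 2: +0·2° lon, +2·1° lat → SW at lon 0°, lat 62°.
Cell spans 2° lon × 1° lat. NE corner is SW corner plus one full cell.
latitude 63.000, longitude 2.000.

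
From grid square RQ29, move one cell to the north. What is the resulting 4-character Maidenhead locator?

RR20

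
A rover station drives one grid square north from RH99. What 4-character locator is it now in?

RI90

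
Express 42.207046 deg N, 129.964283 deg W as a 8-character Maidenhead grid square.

Shift to the Maidenhead origin (180°W, 90°S): lon 50.03572, lat 132.20705.
Field: lon ⌊50.03572/20⌋ = 2 → C; lat ⌊132.20705/10⌋ = 13 → N.
Square: lon ⌊10.03572/2⌋ = 5; lat ⌊2.20705/1⌋ = 2.
Subsquare: lon ⌊0.03572/0.0833333⌋ = 0 → a; lat ⌊0.20705/0.0416667⌋ = 4 → e.
Extended square: lon ⌊0.03572/0.00833333⌋ = 4; lat ⌊0.04038/0.00416667⌋ = 9.

CN52ae49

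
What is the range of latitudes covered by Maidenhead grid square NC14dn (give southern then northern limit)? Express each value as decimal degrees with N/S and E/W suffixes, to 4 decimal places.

65.4583° S, 65.4167° S

Field N=13, C=2: +13·20° lon, +2·10° lat → SW at lon 80°, lat -70°.
Square 1, 4: +1·2° lon, +4·1° lat → SW at lon 82°, lat -66°.
Subsquare d=3, n=13: +3·0.0833333° lon, +13·0.0416667° lat → SW at lon 82.25°, lat -65.4583°.
Cell spans 0.0833333° lon × 0.0416667° lat.
south 65.4583° S, north 65.4167° S.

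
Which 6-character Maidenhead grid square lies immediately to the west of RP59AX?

Longitude subsquare a = 0; −1 → -1, wraps to 23 = x, carry into square.
Longitude square 5; −1 → 4.
The latitude characters are unchanged.

RP49xx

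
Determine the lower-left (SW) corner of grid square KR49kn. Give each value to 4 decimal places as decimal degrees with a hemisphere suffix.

89.5417° N, 28.8333° E

Field K=10, R=17: +10·20° lon, +17·10° lat → SW at lon 20°, lat 80°.
Square 4, 9: +4·2° lon, +9·1° lat → SW at lon 28°, lat 89°.
Subsquare k=10, n=13: +10·0.0833333° lon, +13·0.0416667° lat → SW at lon 28.8333°, lat 89.5417°.
latitude 89.5417° N, longitude 28.8333° E.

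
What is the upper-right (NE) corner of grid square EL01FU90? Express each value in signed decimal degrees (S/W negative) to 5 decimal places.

Field E=4, L=11: +4·20° lon, +11·10° lat → SW at lon -100°, lat 20°.
Square 0, 1: +0·2° lon, +1·1° lat → SW at lon -100°, lat 21°.
Subsquare f=5, u=20: +5·0.0833333° lon, +20·0.0416667° lat → SW at lon -99.5833°, lat 21.8333°.
Extended square 9, 0: +9·0.00833333° lon, +0·0.00416667° lat → SW at lon -99.5083°, lat 21.8333°.
Cell spans 0.00833333° lon × 0.00416667° lat. NE corner is SW corner plus one full cell.
latitude 21.83750, longitude -99.50000.

21.83750, -99.50000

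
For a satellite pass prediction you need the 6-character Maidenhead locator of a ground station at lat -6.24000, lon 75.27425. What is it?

MI73ps

Add 180° to longitude and 90° to latitude: 255.2742, 83.7600.
Field: 255.2742/20 → 12 → M, 83.7600/10 → 8 → I; chars MI.
Square: 15.2742/2 → 7, 3.7600/1 → 3; chars 73.
Subsquare: 1.2742/0.0833333 → 15 → p, 0.7600/0.0416667 → 18 → s; chars ps.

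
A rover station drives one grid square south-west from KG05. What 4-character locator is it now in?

Longitude square 0; −1 → -1, wraps to 9, carry into field.
Longitude field K = 10; −1 → 9 = J.
Latitude square 5; −1 → 4.

JG94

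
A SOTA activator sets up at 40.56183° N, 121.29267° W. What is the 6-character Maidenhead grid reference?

Shift to the Maidenhead origin (180°W, 90°S): lon 58.7073, lat 130.5618.
Field: lon ⌊58.7073/20⌋ = 2 → C; lat ⌊130.5618/10⌋ = 13 → N.
Square: lon ⌊18.7073/2⌋ = 9; lat ⌊0.5618/1⌋ = 0.
Subsquare: lon ⌊0.7073/0.0833333⌋ = 8 → i; lat ⌊0.5618/0.0416667⌋ = 13 → n.

CN90in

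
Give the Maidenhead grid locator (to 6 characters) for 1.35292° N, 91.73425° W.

Shift to the Maidenhead origin (180°W, 90°S): lon 88.2657, lat 91.3529.
Field: lon ⌊88.2657/20⌋ = 4 → E; lat ⌊91.3529/10⌋ = 9 → J.
Square: lon ⌊8.2657/2⌋ = 4; lat ⌊1.3529/1⌋ = 1.
Subsquare: lon ⌊0.2657/0.0833333⌋ = 3 → d; lat ⌊0.3529/0.0416667⌋ = 8 → i.

EJ41di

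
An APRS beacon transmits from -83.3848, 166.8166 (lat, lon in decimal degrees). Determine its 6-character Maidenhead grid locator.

RA36jo

Offset from 180°W / 90°S: lon 346.8166°, lat 6.6152°.
Field: lon ⌊346.8166/20⌋ = 17 → R; lat ⌊6.6152/10⌋ = 0 → A.
Square: lon ⌊6.8166/2⌋ = 3; lat ⌊6.6152/1⌋ = 6.
Subsquare: lon ⌊0.8166/0.0833333⌋ = 9 → j; lat ⌊0.6152/0.0416667⌋ = 14 → o.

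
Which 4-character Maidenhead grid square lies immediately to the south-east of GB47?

GB56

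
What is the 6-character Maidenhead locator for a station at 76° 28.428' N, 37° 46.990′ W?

Add 180° to longitude and 90° to latitude: 142.2168, 166.4738.
Field: 142.2168/20 → 7 → H, 166.4738/10 → 16 → Q; chars HQ.
Square: 2.2168/2 → 1, 6.4738/1 → 6; chars 16.
Subsquare: 0.2168/0.0833333 → 2 → c, 0.4738/0.0416667 → 11 → l; chars cl.

HQ16cl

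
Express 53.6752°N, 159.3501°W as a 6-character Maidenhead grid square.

BO03hq

Shift to the Maidenhead origin (180°W, 90°S): lon 20.6499, lat 143.6752.
Field: 20.6499/20 → 1 → B, 143.6752/10 → 14 → O; chars BO.
Square: 0.6499/2 → 0, 3.6752/1 → 3; chars 03.
Subsquare: 0.6499/0.0833333 → 7 → h, 0.6752/0.0416667 → 16 → q; chars hq.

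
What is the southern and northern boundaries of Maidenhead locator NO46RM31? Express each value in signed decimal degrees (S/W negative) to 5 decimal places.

Field N=13, O=14: +13·20° lon, +14·10° lat → SW at lon 80°, lat 50°.
Square 4, 6: +4·2° lon, +6·1° lat → SW at lon 88°, lat 56°.
Subsquare r=17, m=12: +17·0.0833333° lon, +12·0.0416667° lat → SW at lon 89.4167°, lat 56.5°.
Extended square 3, 1: +3·0.00833333° lon, +1·0.00416667° lat → SW at lon 89.4417°, lat 56.5042°.
Cell spans 0.00833333° lon × 0.00416667° lat.
south 56.50417, north 56.50833.

56.50417, 56.50833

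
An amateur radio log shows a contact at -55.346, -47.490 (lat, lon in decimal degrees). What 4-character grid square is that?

GD64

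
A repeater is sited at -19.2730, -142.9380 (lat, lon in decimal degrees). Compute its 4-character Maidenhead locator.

BH80

Offset from 180°W / 90°S: lon 37.06°, lat 70.73°.
Field: lon ⌊37.06/20⌋ = 1 → B; lat ⌊70.73/10⌋ = 7 → H.
Square: lon ⌊17.06/2⌋ = 8; lat ⌊0.73/1⌋ = 0.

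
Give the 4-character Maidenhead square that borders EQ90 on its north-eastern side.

FQ01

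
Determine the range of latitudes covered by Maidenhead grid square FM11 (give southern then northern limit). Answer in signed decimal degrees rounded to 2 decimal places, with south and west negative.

Field F=5, M=12: +5·20° lon, +12·10° lat → SW at lon -80°, lat 30°.
Square 1, 1: +1·2° lon, +1·1° lat → SW at lon -78°, lat 31°.
Cell spans 2° lon × 1° lat.
south 31.00, north 32.00.

31.00, 32.00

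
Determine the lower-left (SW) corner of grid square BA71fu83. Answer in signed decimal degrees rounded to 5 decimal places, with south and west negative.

Field B=1, A=0: +1·20° lon, +0·10° lat → SW at lon -160°, lat -90°.
Square 7, 1: +7·2° lon, +1·1° lat → SW at lon -146°, lat -89°.
Subsquare f=5, u=20: +5·0.0833333° lon, +20·0.0416667° lat → SW at lon -145.583°, lat -88.1667°.
Extended square 8, 3: +8·0.00833333° lon, +3·0.00416667° lat → SW at lon -145.517°, lat -88.1542°.
latitude -88.15417, longitude -145.51667.

-88.15417, -145.51667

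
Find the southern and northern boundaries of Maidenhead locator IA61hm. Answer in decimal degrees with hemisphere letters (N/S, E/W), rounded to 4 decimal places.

Field I=8, A=0: +8·20° lon, +0·10° lat → SW at lon -20°, lat -90°.
Square 6, 1: +6·2° lon, +1·1° lat → SW at lon -8°, lat -89°.
Subsquare h=7, m=12: +7·0.0833333° lon, +12·0.0416667° lat → SW at lon -7.41667°, lat -88.5°.
Cell spans 0.0833333° lon × 0.0416667° lat.
south 88.5000° S, north 88.4583° S.

88.5000° S, 88.4583° S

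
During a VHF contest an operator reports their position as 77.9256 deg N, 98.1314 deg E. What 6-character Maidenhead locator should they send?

Shift to the Maidenhead origin (180°W, 90°S): lon 278.1314, lat 167.9256.
Field: 278.1314/20 → 13 → N, 167.9256/10 → 16 → Q; chars NQ.
Square: 18.1314/2 → 9, 7.9256/1 → 7; chars 97.
Subsquare: 0.1314/0.0833333 → 1 → b, 0.9256/0.0416667 → 22 → w; chars bw.

NQ97bw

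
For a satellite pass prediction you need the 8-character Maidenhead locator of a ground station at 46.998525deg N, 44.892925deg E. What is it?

LN26kx79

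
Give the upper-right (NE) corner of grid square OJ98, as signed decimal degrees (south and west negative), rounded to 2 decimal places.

9.00, 120.00

Field O=14, J=9: +14·20° lon, +9·10° lat → SW at lon 100°, lat 0°.
Square 9, 8: +9·2° lon, +8·1° lat → SW at lon 118°, lat 8°.
Cell spans 2° lon × 1° lat. NE corner is SW corner plus one full cell.
latitude 9.00, longitude 120.00.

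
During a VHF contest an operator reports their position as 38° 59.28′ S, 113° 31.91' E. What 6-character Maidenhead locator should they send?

OF61sa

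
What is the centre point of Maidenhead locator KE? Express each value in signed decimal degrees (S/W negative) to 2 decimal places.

-45.00, 30.00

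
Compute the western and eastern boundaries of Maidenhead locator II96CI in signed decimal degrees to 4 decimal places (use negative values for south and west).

-1.8333, -1.7500

Field I=8, I=8: +8·20° lon, +8·10° lat → SW at lon -20°, lat -10°.
Square 9, 6: +9·2° lon, +6·1° lat → SW at lon -2°, lat -4°.
Subsquare c=2, i=8: +2·0.0833333° lon, +8·0.0416667° lat → SW at lon -1.83333°, lat -3.66667°.
Cell spans 0.0833333° lon × 0.0416667° lat.
west -1.8333, east -1.7500.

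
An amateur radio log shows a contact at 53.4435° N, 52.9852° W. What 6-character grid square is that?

GO33mk

Offset from 180°W / 90°S: lon 127.0148°, lat 143.4435°.
Field (20°×10°, letters A–R): lon ⌊127.0148/20⌋ = 6 → G; lat ⌊143.4435/10⌋ = 14 → O.
Square (2°×1°, digits 0–9): lon ⌊7.0148/2⌋ = 3; lat ⌊3.4435/1⌋ = 3.
Subsquare (5′×2.5′, letters a–x): lon ⌊1.0148/0.0833333⌋ = 12 → m; lat ⌊0.4435/0.0416667⌋ = 10 → k.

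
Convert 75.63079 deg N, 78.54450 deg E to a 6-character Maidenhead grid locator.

MQ95gp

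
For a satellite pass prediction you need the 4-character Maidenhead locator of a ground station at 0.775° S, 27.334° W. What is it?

Offset from 180°W / 90°S: lon 152.67°, lat 89.22°.
Field: 152.67/20 → 7 → H, 89.22/10 → 8 → I; chars HI.
Square: 12.67/2 → 6, 9.22/1 → 9; chars 69.

HI69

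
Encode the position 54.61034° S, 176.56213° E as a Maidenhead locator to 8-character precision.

Shift to the Maidenhead origin (180°W, 90°S): lon 356.56213, lat 35.38966.
Field: lon ⌊356.56213/20⌋ = 17 → R; lat ⌊35.38966/10⌋ = 3 → D.
Square: lon ⌊16.56213/2⌋ = 8; lat ⌊5.38966/1⌋ = 5.
Subsquare: lon ⌊0.56213/0.0833333⌋ = 6 → g; lat ⌊0.38966/0.0416667⌋ = 9 → j.
Extended square: lon ⌊0.06213/0.00833333⌋ = 7; lat ⌊0.01466/0.00416667⌋ = 3.

RD85gj73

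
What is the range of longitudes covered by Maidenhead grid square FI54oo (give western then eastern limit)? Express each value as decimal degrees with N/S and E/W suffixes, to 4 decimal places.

Field F=5, I=8: +5·20° lon, +8·10° lat → SW at lon -80°, lat -10°.
Square 5, 4: +5·2° lon, +4·1° lat → SW at lon -70°, lat -6°.
Subsquare o=14, o=14: +14·0.0833333° lon, +14·0.0416667° lat → SW at lon -68.8333°, lat -5.41667°.
Cell spans 0.0833333° lon × 0.0416667° lat.
west 68.8333° W, east 68.7500° W.

68.8333° W, 68.7500° W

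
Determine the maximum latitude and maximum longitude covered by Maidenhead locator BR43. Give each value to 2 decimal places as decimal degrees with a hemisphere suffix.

Field B=1, R=17: +1·20° lon, +17·10° lat → SW at lon -160°, lat 80°.
Square 4, 3: +4·2° lon, +3·1° lat → SW at lon -152°, lat 83°.
Cell spans 2° lon × 1° lat. NE corner is SW corner plus one full cell.
latitude 84.00° N, longitude 150.00° W.

84.00° N, 150.00° W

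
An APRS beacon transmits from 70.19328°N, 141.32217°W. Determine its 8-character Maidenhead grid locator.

BQ90ie16

Add 180° to longitude and 90° to latitude: 38.67783, 160.19328.
Field: 38.67783/20 → 1 → B, 160.19328/10 → 16 → Q; chars BQ.
Square: 18.67783/2 → 9, 0.19328/1 → 0; chars 90.
Subsquare: 0.67783/0.0833333 → 8 → i, 0.19328/0.0416667 → 4 → e; chars ie.
Extended square: 0.01116/0.00833333 → 1, 0.02661/0.00416667 → 6; chars 16.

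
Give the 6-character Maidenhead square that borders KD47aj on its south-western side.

KD37xi

Longitude subsquare a = 0; −1 → -1, wraps to 23 = x, carry into square.
Longitude square 4; −1 → 3.
Latitude subsquare j = 9; −1 → 8 = i.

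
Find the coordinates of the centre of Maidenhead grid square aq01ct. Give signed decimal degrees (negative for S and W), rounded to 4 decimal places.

Field A=0, Q=16: +0·20° lon, +16·10° lat → SW at lon -180°, lat 70°.
Square 0, 1: +0·2° lon, +1·1° lat → SW at lon -180°, lat 71°.
Subsquare c=2, t=19: +2·0.0833333° lon, +19·0.0416667° lat → SW at lon -179.833°, lat 71.7917°.
Cell spans 0.0833333° lon × 0.0416667° lat. Centre is SW corner plus half of each.
latitude 71.8125, longitude -179.7917.

71.8125, -179.7917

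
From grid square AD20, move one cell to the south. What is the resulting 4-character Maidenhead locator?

Latitude square 0; −1 → -1, wraps to 9, carry into field.
Latitude field D = 3; −1 → 2 = C.
The longitude characters are unchanged.

AC29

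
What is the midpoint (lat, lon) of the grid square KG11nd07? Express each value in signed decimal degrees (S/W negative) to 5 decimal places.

Field K=10, G=6: +10·20° lon, +6·10° lat → SW at lon 20°, lat -30°.
Square 1, 1: +1·2° lon, +1·1° lat → SW at lon 22°, lat -29°.
Subsquare n=13, d=3: +13·0.0833333° lon, +3·0.0416667° lat → SW at lon 23.0833°, lat -28.875°.
Extended square 0, 7: +0·0.00833333° lon, +7·0.00416667° lat → SW at lon 23.0833°, lat -28.8458°.
Cell spans 0.00833333° lon × 0.00416667° lat. Centre is SW corner plus half of each.
latitude -28.84375, longitude 23.08750.

-28.84375, 23.08750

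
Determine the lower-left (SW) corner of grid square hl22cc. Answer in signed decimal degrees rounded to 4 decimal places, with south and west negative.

22.0833, -35.8333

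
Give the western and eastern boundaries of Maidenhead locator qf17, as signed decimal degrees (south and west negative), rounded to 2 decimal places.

142.00, 144.00

Field Q=16, F=5: +16·20° lon, +5·10° lat → SW at lon 140°, lat -40°.
Square 1, 7: +1·2° lon, +7·1° lat → SW at lon 142°, lat -33°.
Cell spans 2° lon × 1° lat.
west 142.00, east 144.00.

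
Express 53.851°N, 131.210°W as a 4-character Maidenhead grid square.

Add 180° to longitude and 90° to latitude: 48.79, 143.85.
Field (20°×10°, letters A–R): 48.79/20 → 2 → C, 143.85/10 → 14 → O; chars CO.
Square (2°×1°, digits 0–9): 8.79/2 → 4, 3.85/1 → 3; chars 43.

CO43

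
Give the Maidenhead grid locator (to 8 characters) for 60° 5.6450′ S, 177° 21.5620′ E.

RC89qv37

Add 180° to longitude and 90° to latitude: 357.35937, 29.90592.
Field: lon ⌊357.35937/20⌋ = 17 → R; lat ⌊29.90592/10⌋ = 2 → C.
Square: lon ⌊17.35937/2⌋ = 8; lat ⌊9.90592/1⌋ = 9.
Subsquare: lon ⌊1.35937/0.0833333⌋ = 16 → q; lat ⌊0.90592/0.0416667⌋ = 21 → v.
Extended square: lon ⌊0.02603/0.00833333⌋ = 3; lat ⌊0.03092/0.00416667⌋ = 7.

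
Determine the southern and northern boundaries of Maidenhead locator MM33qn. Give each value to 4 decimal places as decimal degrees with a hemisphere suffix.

33.5417° N, 33.5833° N

Field M=12, M=12: +12·20° lon, +12·10° lat → SW at lon 60°, lat 30°.
Square 3, 3: +3·2° lon, +3·1° lat → SW at lon 66°, lat 33°.
Subsquare q=16, n=13: +16·0.0833333° lon, +13·0.0416667° lat → SW at lon 67.3333°, lat 33.5417°.
Cell spans 0.0833333° lon × 0.0416667° lat.
south 33.5417° N, north 33.5833° N.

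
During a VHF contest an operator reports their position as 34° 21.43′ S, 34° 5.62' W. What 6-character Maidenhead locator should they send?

Add 180° to longitude and 90° to latitude: 145.9063, 55.6428.
Field: 145.9063/20 → 7 → H, 55.6428/10 → 5 → F; chars HF.
Square: 5.9063/2 → 2, 5.6428/1 → 5; chars 25.
Subsquare: 1.9063/0.0833333 → 22 → w, 0.6428/0.0416667 → 15 → p; chars wp.

HF25wp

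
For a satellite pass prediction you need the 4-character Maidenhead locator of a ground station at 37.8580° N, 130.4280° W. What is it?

CM47

Offset from 180°W / 90°S: lon 49.57°, lat 127.86°.
Field: lon ⌊49.57/20⌋ = 2 → C; lat ⌊127.86/10⌋ = 12 → M.
Square: lon ⌊9.57/2⌋ = 4; lat ⌊7.86/1⌋ = 7.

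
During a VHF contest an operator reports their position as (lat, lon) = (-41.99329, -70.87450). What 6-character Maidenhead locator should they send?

FE48na

Offset from 180°W / 90°S: lon 109.1255°, lat 48.0067°.
Field: 109.1255/20 → 5 → F, 48.0067/10 → 4 → E; chars FE.
Square: 9.1255/2 → 4, 8.0067/1 → 8; chars 48.
Subsquare: 1.1255/0.0833333 → 13 → n, 0.0067/0.0416667 → 0 → a; chars na.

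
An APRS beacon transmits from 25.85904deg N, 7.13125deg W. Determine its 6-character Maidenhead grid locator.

IL65ku

Offset from 180°W / 90°S: lon 172.8688°, lat 115.8590°.
Field: lon ⌊172.8688/20⌋ = 8 → I; lat ⌊115.8590/10⌋ = 11 → L.
Square: lon ⌊12.8688/2⌋ = 6; lat ⌊5.8590/1⌋ = 5.
Subsquare: lon ⌊0.8688/0.0833333⌋ = 10 → k; lat ⌊0.8590/0.0416667⌋ = 20 → u.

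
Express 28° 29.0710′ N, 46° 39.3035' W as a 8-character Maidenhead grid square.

GL68ql16

Offset from 180°W / 90°S: lon 133.34494°, lat 118.48452°.
Field (20°×10°, letters A–R): lon ⌊133.34494/20⌋ = 6 → G; lat ⌊118.48452/10⌋ = 11 → L.
Square (2°×1°, digits 0–9): lon ⌊13.34494/2⌋ = 6; lat ⌊8.48452/1⌋ = 8.
Subsquare (5′×2.5′, letters a–x): lon ⌊1.34494/0.0833333⌋ = 16 → q; lat ⌊0.48452/0.0416667⌋ = 11 → l.
Extended square (30″×15″, digits 0–9): lon ⌊0.01161/0.00833333⌋ = 1; lat ⌊0.02618/0.00416667⌋ = 6.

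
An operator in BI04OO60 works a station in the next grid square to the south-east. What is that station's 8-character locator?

Longitude extended square 6; +1 → 7.
Latitude extended square 0; −1 → -1, wraps to 9, carry into subsquare.
Latitude subsquare o = 14; −1 → 13 = n.

BI04on79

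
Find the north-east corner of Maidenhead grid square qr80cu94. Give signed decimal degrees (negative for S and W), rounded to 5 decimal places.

80.85417, 156.25000

Field Q=16, R=17: +16·20° lon, +17·10° lat → SW at lon 140°, lat 80°.
Square 8, 0: +8·2° lon, +0·1° lat → SW at lon 156°, lat 80°.
Subsquare c=2, u=20: +2·0.0833333° lon, +20·0.0416667° lat → SW at lon 156.167°, lat 80.8333°.
Extended square 9, 4: +9·0.00833333° lon, +4·0.00416667° lat → SW at lon 156.242°, lat 80.85°.
Cell spans 0.00833333° lon × 0.00416667° lat. NE corner is SW corner plus one full cell.
latitude 80.85417, longitude 156.25000.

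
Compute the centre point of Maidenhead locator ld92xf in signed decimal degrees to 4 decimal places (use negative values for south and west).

Field L=11, D=3: +11·20° lon, +3·10° lat → SW at lon 40°, lat -60°.
Square 9, 2: +9·2° lon, +2·1° lat → SW at lon 58°, lat -58°.
Subsquare x=23, f=5: +23·0.0833333° lon, +5·0.0416667° lat → SW at lon 59.9167°, lat -57.7917°.
Cell spans 0.0833333° lon × 0.0416667° lat. Centre is SW corner plus half of each.
latitude -57.7708, longitude 59.9583.

-57.7708, 59.9583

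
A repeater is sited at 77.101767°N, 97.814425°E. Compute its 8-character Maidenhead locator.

Shift to the Maidenhead origin (180°W, 90°S): lon 277.81443, lat 167.10177.
Field: 277.81443/20 → 13 → N, 167.10177/10 → 16 → Q; chars NQ.
Square: 17.81443/2 → 8, 7.10177/1 → 7; chars 87.
Subsquare: 1.81443/0.0833333 → 21 → v, 0.10177/0.0416667 → 2 → c; chars vc.
Extended square: 0.06443/0.00833333 → 7, 0.01843/0.00416667 → 4; chars 74.

NQ87vc74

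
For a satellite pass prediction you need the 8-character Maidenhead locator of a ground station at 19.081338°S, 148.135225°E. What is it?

QH40bw60

Shift to the Maidenhead origin (180°W, 90°S): lon 328.13522, lat 70.91866.
Field: lon ⌊328.13522/20⌋ = 16 → Q; lat ⌊70.91866/10⌋ = 7 → H.
Square: lon ⌊8.13522/2⌋ = 4; lat ⌊0.91866/1⌋ = 0.
Subsquare: lon ⌊0.13522/0.0833333⌋ = 1 → b; lat ⌊0.91866/0.0416667⌋ = 22 → w.
Extended square: lon ⌊0.05189/0.00833333⌋ = 6; lat ⌊0.00200/0.00416667⌋ = 0.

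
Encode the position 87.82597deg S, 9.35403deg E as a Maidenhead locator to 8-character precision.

JA42qe21

Add 180° to longitude and 90° to latitude: 189.35403, 2.17403.
Field: 189.35403/20 → 9 → J, 2.17403/10 → 0 → A; chars JA.
Square: 9.35403/2 → 4, 2.17403/1 → 2; chars 42.
Subsquare: 1.35403/0.0833333 → 16 → q, 0.17403/0.0416667 → 4 → e; chars qe.
Extended square: 0.02070/0.00833333 → 2, 0.00736/0.00416667 → 1; chars 21.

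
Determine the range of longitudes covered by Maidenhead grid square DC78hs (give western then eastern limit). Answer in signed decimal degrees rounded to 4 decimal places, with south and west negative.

-105.4167, -105.3333

Field D=3, C=2: +3·20° lon, +2·10° lat → SW at lon -120°, lat -70°.
Square 7, 8: +7·2° lon, +8·1° lat → SW at lon -106°, lat -62°.
Subsquare h=7, s=18: +7·0.0833333° lon, +18·0.0416667° lat → SW at lon -105.417°, lat -61.25°.
Cell spans 0.0833333° lon × 0.0416667° lat.
west -105.4167, east -105.3333.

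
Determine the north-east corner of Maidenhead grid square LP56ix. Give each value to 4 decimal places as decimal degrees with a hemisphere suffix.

67.0000° N, 50.7500° E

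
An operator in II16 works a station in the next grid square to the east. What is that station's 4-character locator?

Longitude square 1; +1 → 2.
The latitude characters are unchanged.

II26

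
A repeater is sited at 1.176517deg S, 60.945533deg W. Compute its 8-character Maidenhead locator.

FI98mt67

Add 180° to longitude and 90° to latitude: 119.05447, 88.82348.
Field: 119.05447/20 → 5 → F, 88.82348/10 → 8 → I; chars FI.
Square: 19.05447/2 → 9, 8.82348/1 → 8; chars 98.
Subsquare: 1.05447/0.0833333 → 12 → m, 0.82348/0.0416667 → 19 → t; chars mt.
Extended square: 0.05447/0.00833333 → 6, 0.03182/0.00416667 → 7; chars 67.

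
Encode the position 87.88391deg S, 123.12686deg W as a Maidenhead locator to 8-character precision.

Shift to the Maidenhead origin (180°W, 90°S): lon 56.87314, lat 2.11609.
Field: lon ⌊56.87314/20⌋ = 2 → C; lat ⌊2.11609/10⌋ = 0 → A.
Square: lon ⌊16.87314/2⌋ = 8; lat ⌊2.11609/1⌋ = 2.
Subsquare: lon ⌊0.87314/0.0833333⌋ = 10 → k; lat ⌊0.11609/0.0416667⌋ = 2 → c.
Extended square: lon ⌊0.03981/0.00833333⌋ = 4; lat ⌊0.03276/0.00416667⌋ = 7.

CA82kc47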